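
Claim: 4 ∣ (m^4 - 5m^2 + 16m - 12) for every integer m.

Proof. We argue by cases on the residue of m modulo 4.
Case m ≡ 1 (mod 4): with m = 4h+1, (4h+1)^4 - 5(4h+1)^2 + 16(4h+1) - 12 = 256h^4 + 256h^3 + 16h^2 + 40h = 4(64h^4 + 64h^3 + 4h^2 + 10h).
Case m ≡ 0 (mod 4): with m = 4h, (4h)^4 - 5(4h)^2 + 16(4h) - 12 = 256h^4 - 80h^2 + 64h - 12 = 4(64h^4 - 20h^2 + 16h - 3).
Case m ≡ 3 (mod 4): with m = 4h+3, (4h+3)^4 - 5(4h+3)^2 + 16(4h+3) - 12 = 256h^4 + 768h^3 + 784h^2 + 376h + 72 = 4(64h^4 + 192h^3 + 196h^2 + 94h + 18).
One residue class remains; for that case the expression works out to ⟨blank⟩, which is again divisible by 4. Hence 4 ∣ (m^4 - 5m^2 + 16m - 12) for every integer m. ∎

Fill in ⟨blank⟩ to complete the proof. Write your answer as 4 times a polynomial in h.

4(64h^4 + 128h^3 + 76h^2 + 28h + 4)

Only m ≡ 2 (mod 4) is unaccounted for. Put m = 4h+2:
(4h+2)^4 - 5(4h+2)^2 + 16(4h+2) - 12 expands to 256h^4 + 512h^3 + 304h^2 + 112h + 16,
and factoring out 4 leaves 4(64h^4 + 128h^3 + 76h^2 + 28h + 4).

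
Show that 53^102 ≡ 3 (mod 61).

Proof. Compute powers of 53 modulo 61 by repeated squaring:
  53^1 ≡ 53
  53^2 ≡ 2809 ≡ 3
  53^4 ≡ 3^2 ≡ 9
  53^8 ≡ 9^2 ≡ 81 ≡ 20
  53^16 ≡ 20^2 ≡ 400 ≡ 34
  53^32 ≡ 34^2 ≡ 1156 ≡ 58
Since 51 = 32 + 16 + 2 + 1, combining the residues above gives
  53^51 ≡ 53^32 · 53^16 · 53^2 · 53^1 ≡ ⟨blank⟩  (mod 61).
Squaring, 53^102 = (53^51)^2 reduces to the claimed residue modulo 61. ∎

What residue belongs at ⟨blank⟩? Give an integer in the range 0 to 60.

Multiply the listed residues: 58 · 34 · 3 · 53 = 1972 → 5916 → 313548.
Reducing modulo 61: 313548 = 5140·61 + 8, so 53^51 ≡ 8.

8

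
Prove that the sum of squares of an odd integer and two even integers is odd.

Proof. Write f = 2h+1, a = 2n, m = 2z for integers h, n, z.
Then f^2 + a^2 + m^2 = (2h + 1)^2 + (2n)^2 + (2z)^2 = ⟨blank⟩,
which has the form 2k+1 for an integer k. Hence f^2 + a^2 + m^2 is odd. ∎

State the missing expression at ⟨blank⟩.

(2h + 1)^2 + (2n)^2 + (2z)^2 = 4h^2 + 4h + 4n^2 + 4z^2 + 1
= 2(2h^2 + 2h + 2n^2 + 2z^2) + 1.
Since 2h^2 + 2h + 2n^2 + 2z^2 is an integer, the sum of squares is of the form 2k+1 for an integer k.

2(2h^2 + 2h + 2n^2 + 2z^2) + 1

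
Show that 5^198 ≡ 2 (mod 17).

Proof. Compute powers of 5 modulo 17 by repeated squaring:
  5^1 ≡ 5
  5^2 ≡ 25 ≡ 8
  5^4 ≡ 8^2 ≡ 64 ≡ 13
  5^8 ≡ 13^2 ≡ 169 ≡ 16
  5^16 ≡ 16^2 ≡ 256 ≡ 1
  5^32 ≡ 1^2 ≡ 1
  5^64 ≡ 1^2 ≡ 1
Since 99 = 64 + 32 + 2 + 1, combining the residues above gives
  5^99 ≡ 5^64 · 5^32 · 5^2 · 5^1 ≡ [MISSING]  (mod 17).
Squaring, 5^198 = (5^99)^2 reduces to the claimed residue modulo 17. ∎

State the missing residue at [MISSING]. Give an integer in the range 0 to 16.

6

5^64 · 5^32 · 5^2 · 5^1 ≡ 1 · 1 · 8 · 5 = 40.
40 mod 17 = 6, so 5^99 ≡ 6 (mod 17).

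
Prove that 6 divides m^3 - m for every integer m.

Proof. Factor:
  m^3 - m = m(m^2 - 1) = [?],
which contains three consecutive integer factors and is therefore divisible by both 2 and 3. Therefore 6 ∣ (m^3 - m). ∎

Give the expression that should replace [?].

m(m^2 - 1) = m(m - 1)(m + 1) = (m - 1)m(m + 1).
These three factors are consecutive integers, so their product is divisible by 6.

(m - 1)m(m + 1)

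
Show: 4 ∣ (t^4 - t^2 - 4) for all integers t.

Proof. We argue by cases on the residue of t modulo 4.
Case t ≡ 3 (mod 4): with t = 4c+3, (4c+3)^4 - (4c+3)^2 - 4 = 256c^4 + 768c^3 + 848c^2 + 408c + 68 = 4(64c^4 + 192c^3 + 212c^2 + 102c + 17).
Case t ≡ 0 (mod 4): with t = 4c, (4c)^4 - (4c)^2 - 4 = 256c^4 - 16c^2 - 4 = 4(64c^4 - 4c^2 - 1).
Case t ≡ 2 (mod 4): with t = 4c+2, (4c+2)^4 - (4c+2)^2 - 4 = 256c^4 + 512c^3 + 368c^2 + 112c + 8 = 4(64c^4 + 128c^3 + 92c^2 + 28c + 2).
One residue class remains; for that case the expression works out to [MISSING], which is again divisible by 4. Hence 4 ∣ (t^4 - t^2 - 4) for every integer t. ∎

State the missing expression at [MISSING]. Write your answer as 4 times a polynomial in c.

4(64c^4 + 64c^3 + 20c^2 + 2c - 1)

The residues treated are {3, 0, 2}, so the missing case is t ≡ 1 (mod 4); write t = 4c+1.
Then (4c+1)^4 - (4c+1)^2 - 4 = 256c^4 + 256c^3 + 80c^2 + 8c - 4 = 4(64c^4 + 64c^3 + 20c^2 + 2c - 1).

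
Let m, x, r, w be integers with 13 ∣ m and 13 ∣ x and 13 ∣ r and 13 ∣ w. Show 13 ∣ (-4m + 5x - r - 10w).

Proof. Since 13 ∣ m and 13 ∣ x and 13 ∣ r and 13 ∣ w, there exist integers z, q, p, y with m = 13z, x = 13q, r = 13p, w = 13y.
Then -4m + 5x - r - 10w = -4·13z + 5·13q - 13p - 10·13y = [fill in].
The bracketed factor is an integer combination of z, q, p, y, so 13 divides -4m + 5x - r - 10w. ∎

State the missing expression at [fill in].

Each term has a factor of 13: -4·13z + 5·13q - 13p - 10·13y = 13·(-p + 5q - 10y - 4z).
Since -p + 5q - 10y - 4z is an integer, 13 ∣ (-4m + 5x - r - 10w).

13(-p + 5q - 10y - 4z)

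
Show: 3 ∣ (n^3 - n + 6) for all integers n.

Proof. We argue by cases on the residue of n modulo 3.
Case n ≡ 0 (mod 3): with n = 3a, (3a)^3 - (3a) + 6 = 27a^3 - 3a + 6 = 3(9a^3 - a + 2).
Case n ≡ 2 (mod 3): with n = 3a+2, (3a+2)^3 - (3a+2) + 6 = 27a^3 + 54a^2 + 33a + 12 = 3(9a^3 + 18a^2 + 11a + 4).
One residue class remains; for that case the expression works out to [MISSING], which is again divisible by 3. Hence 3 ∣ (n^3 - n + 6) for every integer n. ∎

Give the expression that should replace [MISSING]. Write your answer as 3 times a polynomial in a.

Only n ≡ 1 (mod 3) is unaccounted for. Put n = 3a+1:
(3a+1)^3 - (3a+1) + 6 expands to 27a^3 + 27a^2 + 6a + 6,
and factoring out 3 leaves 3(9a^3 + 9a^2 + 2a + 2).

3(9a^3 + 9a^2 + 2a + 2)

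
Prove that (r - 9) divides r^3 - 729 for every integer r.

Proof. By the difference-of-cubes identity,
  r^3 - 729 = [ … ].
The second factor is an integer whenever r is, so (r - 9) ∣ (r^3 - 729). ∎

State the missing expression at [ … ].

a^3 - b^3 = (a - b)(a^2 + ab + b^2). With a = r, b = 9:
r^3 - 729 = (r - 9)(r^2 + 9r + 81).

(r - 9)(r^2 + 9r + 81)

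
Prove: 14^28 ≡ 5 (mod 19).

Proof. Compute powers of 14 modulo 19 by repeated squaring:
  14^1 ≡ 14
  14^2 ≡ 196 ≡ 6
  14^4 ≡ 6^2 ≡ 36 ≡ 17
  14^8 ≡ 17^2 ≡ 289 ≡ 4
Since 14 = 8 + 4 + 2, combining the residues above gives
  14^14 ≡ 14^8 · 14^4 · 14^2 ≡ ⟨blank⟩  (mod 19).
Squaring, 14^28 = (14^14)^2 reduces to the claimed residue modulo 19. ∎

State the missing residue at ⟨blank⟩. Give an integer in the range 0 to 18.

14^8 · 14^4 · 14^2 ≡ 4 · 17 · 6 = 408.
408 mod 19 = 9, so 14^14 ≡ 9 (mod 19).

9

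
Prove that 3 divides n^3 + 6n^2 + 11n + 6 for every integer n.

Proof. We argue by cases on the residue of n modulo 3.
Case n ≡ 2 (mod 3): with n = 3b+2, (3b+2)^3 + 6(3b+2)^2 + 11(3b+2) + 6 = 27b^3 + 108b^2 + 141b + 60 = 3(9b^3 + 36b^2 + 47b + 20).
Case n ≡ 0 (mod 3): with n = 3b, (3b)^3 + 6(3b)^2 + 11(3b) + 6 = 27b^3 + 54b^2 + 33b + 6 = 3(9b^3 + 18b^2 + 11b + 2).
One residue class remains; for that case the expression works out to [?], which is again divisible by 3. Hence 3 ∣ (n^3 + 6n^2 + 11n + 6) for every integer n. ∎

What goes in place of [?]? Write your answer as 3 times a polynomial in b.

3(9b^3 + 27b^2 + 26b + 8)

The residues treated are {2, 0}, so the missing case is n ≡ 1 (mod 3); write n = 3b+1.
Then (3b+1)^3 + 6(3b+1)^2 + 11(3b+1) + 6 = 27b^3 + 81b^2 + 78b + 24 = 3(9b^3 + 27b^2 + 26b + 8).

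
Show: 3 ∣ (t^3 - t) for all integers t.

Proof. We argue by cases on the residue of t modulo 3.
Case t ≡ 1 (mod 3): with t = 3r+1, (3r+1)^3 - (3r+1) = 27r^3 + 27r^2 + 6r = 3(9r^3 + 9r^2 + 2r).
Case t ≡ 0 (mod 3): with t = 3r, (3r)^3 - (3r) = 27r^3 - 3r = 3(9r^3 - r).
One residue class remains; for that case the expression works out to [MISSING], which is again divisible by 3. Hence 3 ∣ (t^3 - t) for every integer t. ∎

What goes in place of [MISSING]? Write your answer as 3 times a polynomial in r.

Only t ≡ 2 (mod 3) is unaccounted for. Put t = 3r+2:
(3r+2)^3 - (3r+2) expands to 27r^3 + 54r^2 + 33r + 6,
and factoring out 3 leaves 3(9r^3 + 18r^2 + 11r + 2).

3(9r^3 + 18r^2 + 11r + 2)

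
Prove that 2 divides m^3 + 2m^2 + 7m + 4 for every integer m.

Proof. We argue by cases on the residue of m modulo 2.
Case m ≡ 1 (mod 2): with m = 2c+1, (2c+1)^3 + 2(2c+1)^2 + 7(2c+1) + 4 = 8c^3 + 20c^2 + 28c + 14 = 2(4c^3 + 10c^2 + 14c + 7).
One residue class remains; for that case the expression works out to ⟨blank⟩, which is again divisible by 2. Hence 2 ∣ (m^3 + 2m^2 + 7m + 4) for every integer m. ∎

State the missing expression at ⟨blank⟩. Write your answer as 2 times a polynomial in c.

2(4c^3 + 4c^2 + 7c + 2)

Only m ≡ 0 (mod 2) is unaccounted for. Put m = 2c:
(2c)^3 + 2(2c)^2 + 7(2c) + 4 expands to 8c^3 + 8c^2 + 14c + 4,
and factoring out 2 leaves 2(4c^3 + 4c^2 + 7c + 2).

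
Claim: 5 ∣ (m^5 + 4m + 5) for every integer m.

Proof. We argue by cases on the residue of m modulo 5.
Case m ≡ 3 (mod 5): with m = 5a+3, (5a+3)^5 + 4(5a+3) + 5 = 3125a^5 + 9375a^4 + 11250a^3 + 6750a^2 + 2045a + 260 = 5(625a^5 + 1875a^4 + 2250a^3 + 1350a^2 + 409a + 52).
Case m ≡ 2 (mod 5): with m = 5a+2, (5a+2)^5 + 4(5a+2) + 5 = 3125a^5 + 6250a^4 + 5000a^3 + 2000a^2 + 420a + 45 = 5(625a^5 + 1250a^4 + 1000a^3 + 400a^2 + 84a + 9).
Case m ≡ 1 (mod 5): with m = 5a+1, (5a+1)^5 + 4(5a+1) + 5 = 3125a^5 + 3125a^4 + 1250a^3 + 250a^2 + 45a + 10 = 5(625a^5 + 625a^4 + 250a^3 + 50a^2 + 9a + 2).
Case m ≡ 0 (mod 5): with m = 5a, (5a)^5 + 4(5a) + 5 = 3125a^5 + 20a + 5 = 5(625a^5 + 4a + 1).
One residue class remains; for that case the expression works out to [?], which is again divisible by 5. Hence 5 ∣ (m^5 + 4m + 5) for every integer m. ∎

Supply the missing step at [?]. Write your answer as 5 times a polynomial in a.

Only m ≡ 4 (mod 5) is unaccounted for. Put m = 5a+4:
(5a+4)^5 + 4(5a+4) + 5 expands to 3125a^5 + 12500a^4 + 20000a^3 + 16000a^2 + 6420a + 1045,
and factoring out 5 leaves 5(625a^5 + 2500a^4 + 4000a^3 + 3200a^2 + 1284a + 209).

5(625a^5 + 2500a^4 + 4000a^3 + 3200a^2 + 1284a + 209)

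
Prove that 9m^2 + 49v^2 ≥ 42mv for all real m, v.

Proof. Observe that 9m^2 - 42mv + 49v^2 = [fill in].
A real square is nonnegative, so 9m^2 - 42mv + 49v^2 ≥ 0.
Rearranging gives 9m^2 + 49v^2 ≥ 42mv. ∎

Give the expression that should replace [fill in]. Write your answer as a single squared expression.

(3m - 7v)^2

9m^2 - 42mv + 49v^2 is a perfect-square trinomial: the outer terms are (3m)^2 and (7v)^2, and the cross term is -2·3m·7v.
So 9m^2 - 42mv + 49v^2 = (3m - 7v)^2 ≥ 0.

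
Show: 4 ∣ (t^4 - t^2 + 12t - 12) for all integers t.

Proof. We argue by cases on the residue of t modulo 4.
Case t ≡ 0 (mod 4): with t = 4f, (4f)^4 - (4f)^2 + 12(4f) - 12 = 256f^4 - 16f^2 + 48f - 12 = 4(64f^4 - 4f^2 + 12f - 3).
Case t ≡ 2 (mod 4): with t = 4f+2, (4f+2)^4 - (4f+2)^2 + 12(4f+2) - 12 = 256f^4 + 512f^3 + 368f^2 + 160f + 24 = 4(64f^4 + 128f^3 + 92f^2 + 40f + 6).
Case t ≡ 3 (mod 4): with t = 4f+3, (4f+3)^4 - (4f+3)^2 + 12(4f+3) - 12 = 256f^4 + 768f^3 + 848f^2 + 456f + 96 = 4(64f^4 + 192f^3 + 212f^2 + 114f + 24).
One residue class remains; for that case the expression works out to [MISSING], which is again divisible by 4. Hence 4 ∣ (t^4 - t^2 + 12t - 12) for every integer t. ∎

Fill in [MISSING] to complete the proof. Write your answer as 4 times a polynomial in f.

4(64f^4 + 64f^3 + 20f^2 + 14f)

Only t ≡ 1 (mod 4) is unaccounted for. Put t = 4f+1:
(4f+1)^4 - (4f+1)^2 + 12(4f+1) - 12 expands to 256f^4 + 256f^3 + 80f^2 + 56f,
and factoring out 4 leaves 4(64f^4 + 64f^3 + 20f^2 + 14f).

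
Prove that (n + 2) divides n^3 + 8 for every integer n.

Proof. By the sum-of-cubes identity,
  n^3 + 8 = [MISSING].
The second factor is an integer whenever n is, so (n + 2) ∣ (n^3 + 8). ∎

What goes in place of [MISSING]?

(n + 2)(n^2 - 2n + 4)

Polynomial division of n^3 + 8 by n + 2 leaves remainder 0 and quotient n^2 - 2n + 4.
Hence n^3 + 8 = (n + 2)(n^2 - 2n + 4).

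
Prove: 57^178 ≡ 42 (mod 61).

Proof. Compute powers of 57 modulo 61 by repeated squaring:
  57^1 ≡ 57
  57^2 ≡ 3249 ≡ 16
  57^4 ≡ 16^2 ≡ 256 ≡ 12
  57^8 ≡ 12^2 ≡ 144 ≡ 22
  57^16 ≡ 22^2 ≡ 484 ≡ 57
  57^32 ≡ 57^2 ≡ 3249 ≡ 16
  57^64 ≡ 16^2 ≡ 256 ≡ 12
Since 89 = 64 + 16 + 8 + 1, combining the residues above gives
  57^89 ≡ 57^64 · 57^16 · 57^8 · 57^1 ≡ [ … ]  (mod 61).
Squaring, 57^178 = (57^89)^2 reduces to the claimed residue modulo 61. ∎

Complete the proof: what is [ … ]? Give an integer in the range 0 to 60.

15

57^64 · 57^16 · 57^8 · 57^1 ≡ 12 · 57 · 22 · 57 = 857736.
857736 mod 61 = 15, so 57^89 ≡ 15 (mod 61).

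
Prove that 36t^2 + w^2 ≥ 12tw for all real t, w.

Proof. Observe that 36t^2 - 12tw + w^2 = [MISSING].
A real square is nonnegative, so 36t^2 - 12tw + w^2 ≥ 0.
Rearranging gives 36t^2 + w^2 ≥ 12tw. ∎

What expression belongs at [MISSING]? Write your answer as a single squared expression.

36t^2 - 12tw + w^2 is a perfect-square trinomial: the outer terms are (6t)^2 and (w)^2, and the cross term is -2·6t·w.
So 36t^2 - 12tw + w^2 = (6t - w)^2 ≥ 0.

(6t - w)^2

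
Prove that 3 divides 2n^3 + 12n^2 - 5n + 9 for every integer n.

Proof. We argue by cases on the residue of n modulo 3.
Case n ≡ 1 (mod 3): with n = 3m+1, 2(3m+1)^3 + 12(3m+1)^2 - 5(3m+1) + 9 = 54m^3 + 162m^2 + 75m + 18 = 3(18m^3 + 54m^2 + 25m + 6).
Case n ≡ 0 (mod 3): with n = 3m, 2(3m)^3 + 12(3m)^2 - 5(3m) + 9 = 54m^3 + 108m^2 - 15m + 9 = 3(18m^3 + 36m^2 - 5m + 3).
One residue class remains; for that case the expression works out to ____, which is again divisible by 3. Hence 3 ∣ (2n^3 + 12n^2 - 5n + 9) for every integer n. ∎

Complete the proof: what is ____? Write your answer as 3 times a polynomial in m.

3(18m^3 + 72m^2 + 67m + 21)

The residues treated are {1, 0}, so the missing case is n ≡ 2 (mod 3); write n = 3m+2.
Then 2(3m+2)^3 + 12(3m+2)^2 - 5(3m+2) + 9 = 54m^3 + 216m^2 + 201m + 63 = 3(18m^3 + 72m^2 + 67m + 21).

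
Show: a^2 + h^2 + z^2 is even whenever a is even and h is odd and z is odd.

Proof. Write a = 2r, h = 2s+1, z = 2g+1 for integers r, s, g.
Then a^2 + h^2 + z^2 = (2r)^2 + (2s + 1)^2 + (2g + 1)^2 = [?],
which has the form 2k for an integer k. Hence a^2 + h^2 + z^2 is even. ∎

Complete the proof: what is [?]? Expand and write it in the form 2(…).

Expanding: (2r)^2 + (2s + 1)^2 + (2g + 1)^2 = 4g^2 + 4g + 4r^2 + 4s^2 + 4s + 2.
Every term is even; pulling out the factor of 2 gives 2(2g^2 + 2g + 2r^2 + 2s^2 + 2s + 1).

2(2g^2 + 2g + 2r^2 + 2s^2 + 2s + 1)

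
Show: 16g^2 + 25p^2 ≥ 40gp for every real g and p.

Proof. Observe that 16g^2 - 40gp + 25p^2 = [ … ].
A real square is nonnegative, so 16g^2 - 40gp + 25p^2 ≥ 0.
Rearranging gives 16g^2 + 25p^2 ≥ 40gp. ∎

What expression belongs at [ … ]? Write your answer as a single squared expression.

16g^2 - 40gp + 25p^2 is a perfect-square trinomial: the outer terms are (4g)^2 and (5p)^2, and the cross term is -2·4g·5p.
So 16g^2 - 40gp + 25p^2 = (4g - 5p)^2 ≥ 0.

(4g - 5p)^2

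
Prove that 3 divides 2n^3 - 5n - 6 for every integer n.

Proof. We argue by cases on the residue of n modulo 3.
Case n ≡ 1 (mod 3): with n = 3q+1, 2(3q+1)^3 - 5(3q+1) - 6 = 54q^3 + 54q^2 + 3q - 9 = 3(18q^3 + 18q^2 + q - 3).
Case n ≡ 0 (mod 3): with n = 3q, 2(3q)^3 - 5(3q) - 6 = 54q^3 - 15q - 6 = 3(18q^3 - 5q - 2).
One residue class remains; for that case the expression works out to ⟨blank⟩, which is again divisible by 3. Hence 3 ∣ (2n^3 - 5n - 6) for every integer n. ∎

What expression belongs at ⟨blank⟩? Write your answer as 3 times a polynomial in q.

Only n ≡ 2 (mod 3) is unaccounted for. Put n = 3q+2:
2(3q+2)^3 - 5(3q+2) - 6 expands to 54q^3 + 108q^2 + 57q,
and factoring out 3 leaves 3(18q^3 + 36q^2 + 19q).

3(18q^3 + 36q^2 + 19q)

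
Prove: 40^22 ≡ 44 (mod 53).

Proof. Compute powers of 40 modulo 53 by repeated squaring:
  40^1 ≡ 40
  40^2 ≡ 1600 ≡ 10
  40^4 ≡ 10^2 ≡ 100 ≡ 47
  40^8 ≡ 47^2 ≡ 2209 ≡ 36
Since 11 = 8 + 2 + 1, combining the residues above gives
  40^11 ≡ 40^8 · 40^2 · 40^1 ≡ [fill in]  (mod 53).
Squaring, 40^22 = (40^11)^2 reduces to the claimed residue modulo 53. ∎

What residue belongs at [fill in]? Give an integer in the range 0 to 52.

Multiply the listed residues: 36 · 10 · 40 = 360 → 14400.
Reducing modulo 53: 14400 = 271·53 + 37, so 40^11 ≡ 37.

37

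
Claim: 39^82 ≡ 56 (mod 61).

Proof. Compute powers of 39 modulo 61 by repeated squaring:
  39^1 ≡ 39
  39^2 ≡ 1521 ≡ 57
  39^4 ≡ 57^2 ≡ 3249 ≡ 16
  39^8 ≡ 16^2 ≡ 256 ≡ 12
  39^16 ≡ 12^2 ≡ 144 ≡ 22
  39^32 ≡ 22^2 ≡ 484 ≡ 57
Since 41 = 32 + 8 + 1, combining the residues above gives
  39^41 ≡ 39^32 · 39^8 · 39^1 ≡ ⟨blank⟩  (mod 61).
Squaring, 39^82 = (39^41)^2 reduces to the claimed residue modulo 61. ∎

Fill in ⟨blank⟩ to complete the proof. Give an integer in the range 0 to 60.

19

39^32 · 39^8 · 39^1 ≡ 57 · 12 · 39 = 26676.
26676 mod 61 = 19, so 39^41 ≡ 19 (mod 61).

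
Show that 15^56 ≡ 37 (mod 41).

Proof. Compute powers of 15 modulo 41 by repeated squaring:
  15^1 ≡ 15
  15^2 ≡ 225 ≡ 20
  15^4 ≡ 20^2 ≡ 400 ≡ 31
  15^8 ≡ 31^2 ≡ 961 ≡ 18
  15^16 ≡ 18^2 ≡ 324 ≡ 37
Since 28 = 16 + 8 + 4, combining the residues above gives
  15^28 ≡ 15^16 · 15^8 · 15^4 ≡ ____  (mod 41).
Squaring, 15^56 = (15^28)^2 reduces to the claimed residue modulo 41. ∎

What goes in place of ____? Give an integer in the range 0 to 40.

Multiply the listed residues: 37 · 18 · 31 = 666 → 20646.
Reducing modulo 41: 20646 = 503·41 + 23, so 15^28 ≡ 23.

23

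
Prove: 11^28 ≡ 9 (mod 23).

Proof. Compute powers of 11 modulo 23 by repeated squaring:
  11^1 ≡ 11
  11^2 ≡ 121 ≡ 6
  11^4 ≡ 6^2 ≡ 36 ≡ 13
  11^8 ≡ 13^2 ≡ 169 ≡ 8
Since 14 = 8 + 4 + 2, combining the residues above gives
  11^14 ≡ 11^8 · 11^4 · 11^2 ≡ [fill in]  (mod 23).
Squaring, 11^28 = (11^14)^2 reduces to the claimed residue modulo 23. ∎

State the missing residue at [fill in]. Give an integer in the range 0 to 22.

3

Multiply the listed residues: 8 · 13 · 6 = 104 → 624.
Reducing modulo 23: 624 = 27·23 + 3, so 11^14 ≡ 3.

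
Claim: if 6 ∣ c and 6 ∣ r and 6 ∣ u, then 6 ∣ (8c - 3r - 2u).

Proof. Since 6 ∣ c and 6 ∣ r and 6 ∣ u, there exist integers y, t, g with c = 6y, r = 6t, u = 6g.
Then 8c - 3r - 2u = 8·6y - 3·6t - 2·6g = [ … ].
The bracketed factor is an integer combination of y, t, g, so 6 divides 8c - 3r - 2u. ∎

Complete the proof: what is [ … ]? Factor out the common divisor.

6(-2g - 3t + 8y)

Each term has a factor of 6: 8·6y - 3·6t - 2·6g = 6·(-2g - 3t + 8y).
Since -2g - 3t + 8y is an integer, 6 ∣ (8c - 3r - 2u).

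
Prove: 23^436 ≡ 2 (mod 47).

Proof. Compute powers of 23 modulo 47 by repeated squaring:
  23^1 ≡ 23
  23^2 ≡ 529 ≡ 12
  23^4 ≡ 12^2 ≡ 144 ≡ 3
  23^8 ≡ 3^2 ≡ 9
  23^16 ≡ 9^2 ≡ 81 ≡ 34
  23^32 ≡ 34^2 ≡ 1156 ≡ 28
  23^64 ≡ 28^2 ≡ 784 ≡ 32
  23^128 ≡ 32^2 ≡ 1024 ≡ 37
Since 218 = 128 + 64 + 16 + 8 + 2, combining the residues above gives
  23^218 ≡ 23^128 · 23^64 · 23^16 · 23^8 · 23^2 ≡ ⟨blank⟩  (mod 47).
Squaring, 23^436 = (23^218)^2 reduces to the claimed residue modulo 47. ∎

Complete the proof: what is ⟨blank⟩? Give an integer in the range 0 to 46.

23^128 · 23^64 · 23^16 · 23^8 · 23^2 ≡ 37 · 32 · 34 · 9 · 12 = 4347648.
4347648 mod 47 = 7, so 23^218 ≡ 7 (mod 47).

7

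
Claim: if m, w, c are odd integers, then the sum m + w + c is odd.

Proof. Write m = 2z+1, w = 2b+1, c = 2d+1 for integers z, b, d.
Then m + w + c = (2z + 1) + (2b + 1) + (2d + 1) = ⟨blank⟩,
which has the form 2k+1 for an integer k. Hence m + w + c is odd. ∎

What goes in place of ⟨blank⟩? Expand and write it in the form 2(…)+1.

2(b + d + z + 1) + 1

(2z + 1) + (2b + 1) + (2d + 1) = 2b + 2d + 2z + 3
= 2(b + d + z + 1) + 1.
Since b + d + z + 1 is an integer, the sum is of the form 2k+1 for an integer k.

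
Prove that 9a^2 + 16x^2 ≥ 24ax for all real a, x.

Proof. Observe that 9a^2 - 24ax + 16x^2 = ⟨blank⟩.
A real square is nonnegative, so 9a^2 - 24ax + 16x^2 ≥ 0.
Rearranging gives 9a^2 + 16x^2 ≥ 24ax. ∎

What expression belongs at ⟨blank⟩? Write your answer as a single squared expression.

(3a - 4x)^2

The leading and trailing coefficients are 3^2 and 4^2, and 24 = 2·3·4, so the trinomial is (3a - 4x)^2.
Hence 9a^2 - 24ax + 16x^2 ≥ 0.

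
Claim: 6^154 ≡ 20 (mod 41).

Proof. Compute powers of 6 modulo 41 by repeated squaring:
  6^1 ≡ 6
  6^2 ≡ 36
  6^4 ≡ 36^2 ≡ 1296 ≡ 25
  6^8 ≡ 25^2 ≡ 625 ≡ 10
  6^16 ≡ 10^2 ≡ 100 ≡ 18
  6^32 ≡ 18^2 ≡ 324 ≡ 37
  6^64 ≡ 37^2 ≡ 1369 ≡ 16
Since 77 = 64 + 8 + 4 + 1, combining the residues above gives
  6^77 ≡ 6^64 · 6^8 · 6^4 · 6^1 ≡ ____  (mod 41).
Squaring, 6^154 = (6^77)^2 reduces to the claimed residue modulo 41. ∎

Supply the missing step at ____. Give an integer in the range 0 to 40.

15

Multiply the listed residues: 16 · 10 · 25 · 6 = 160 → 4000 → 24000.
Reducing modulo 41: 24000 = 585·41 + 15, so 6^77 ≡ 15.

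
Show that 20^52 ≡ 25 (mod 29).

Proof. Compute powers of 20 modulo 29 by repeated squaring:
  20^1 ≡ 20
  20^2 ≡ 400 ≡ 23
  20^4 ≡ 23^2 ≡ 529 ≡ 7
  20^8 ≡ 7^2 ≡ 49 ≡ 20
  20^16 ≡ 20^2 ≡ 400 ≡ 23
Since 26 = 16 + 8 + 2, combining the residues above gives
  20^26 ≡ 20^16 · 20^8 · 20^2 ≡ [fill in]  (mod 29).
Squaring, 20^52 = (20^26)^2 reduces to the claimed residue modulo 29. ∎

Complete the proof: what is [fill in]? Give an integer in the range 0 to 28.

24

20^16 · 20^8 · 20^2 ≡ 23 · 20 · 23 = 10580.
10580 mod 29 = 24, so 20^26 ≡ 24 (mod 29).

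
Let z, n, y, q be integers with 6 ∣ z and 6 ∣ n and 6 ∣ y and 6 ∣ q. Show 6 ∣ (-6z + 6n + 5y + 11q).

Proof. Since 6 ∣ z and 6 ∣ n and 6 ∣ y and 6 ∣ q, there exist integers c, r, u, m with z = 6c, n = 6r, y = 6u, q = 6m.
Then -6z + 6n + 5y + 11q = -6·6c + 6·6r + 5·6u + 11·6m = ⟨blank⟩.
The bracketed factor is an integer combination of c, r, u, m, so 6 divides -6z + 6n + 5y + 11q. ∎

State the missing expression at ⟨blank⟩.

6(-6c + 11m + 6r + 5u)

Each term has a factor of 6: -6·6c + 6·6r + 5·6u + 11·6m = 6·(-6c + 11m + 6r + 5u).
Since -6c + 11m + 6r + 5u is an integer, 6 ∣ (-6z + 6n + 5y + 11q).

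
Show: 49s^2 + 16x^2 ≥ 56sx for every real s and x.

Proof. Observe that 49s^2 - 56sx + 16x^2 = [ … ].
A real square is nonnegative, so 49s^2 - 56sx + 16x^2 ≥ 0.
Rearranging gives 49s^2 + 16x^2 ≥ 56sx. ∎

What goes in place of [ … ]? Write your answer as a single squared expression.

49s^2 - 56sx + 16x^2 is a perfect-square trinomial: the outer terms are (7s)^2 and (4x)^2, and the cross term is -2·7s·4x.
So 49s^2 - 56sx + 16x^2 = (7s - 4x)^2 ≥ 0.

(7s - 4x)^2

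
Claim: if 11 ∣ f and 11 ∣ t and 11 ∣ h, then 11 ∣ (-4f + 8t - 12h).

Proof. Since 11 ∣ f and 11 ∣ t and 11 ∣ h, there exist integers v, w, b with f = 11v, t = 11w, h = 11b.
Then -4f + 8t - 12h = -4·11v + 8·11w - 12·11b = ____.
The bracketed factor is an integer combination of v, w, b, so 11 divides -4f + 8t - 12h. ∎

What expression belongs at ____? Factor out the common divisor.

11(-12b - 4v + 8w)

Pull the common 11 out of every term: -4·11v + 8·11w - 12·11b = 11(-12b - 4v + 8w).
-12b - 4v + 8w is an integer, which exhibits the divisibility.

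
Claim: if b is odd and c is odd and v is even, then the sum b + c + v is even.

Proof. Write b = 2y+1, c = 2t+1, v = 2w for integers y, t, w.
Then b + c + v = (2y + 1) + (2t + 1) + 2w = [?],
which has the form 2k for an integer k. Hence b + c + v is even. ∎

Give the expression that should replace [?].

(2y + 1) + (2t + 1) + 2w = 2t + 2w + 2y + 2
= 2(t + w + y + 1).
Since t + w + y + 1 is an integer, the sum is of the form 2k for an integer k.

2(t + w + y + 1)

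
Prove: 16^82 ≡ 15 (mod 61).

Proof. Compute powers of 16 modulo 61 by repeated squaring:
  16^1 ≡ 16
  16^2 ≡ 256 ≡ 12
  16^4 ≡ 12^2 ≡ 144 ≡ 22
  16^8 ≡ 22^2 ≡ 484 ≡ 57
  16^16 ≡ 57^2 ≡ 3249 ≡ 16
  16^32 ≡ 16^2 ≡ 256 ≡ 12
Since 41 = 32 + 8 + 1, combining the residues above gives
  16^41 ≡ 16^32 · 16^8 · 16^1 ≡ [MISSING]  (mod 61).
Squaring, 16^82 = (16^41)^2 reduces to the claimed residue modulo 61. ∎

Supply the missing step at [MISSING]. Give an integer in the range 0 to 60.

25

16^32 · 16^8 · 16^1 ≡ 12 · 57 · 16 = 10944.
10944 mod 61 = 25, so 16^41 ≡ 25 (mod 61).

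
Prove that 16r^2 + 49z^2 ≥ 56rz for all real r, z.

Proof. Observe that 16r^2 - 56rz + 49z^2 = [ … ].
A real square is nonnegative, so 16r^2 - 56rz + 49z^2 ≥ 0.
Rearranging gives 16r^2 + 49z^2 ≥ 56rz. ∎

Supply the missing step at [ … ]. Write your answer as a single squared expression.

(4r - 7z)^2

16r^2 - 56rz + 49z^2 is a perfect-square trinomial: the outer terms are (4r)^2 and (7z)^2, and the cross term is -2·4r·7z.
So 16r^2 - 56rz + 49z^2 = (4r - 7z)^2 ≥ 0.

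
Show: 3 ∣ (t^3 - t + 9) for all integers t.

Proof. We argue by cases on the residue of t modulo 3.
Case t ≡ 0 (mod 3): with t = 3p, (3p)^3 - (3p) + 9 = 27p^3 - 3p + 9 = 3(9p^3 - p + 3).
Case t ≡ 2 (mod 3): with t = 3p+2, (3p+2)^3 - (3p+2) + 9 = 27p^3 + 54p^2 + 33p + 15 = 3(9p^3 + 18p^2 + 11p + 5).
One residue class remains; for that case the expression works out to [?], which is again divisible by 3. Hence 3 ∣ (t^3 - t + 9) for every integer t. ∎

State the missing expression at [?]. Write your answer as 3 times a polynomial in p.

3(9p^3 + 9p^2 + 2p + 3)

The residues treated are {0, 2}, so the missing case is t ≡ 1 (mod 3); write t = 3p+1.
Then (3p+1)^3 - (3p+1) + 9 = 27p^3 + 27p^2 + 6p + 9 = 3(9p^3 + 9p^2 + 2p + 3).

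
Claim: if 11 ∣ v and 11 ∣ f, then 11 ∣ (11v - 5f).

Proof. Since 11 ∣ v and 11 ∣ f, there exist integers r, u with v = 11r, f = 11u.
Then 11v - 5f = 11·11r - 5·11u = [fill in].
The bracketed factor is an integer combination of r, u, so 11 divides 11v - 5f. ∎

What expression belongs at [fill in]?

11(11r - 5u)

Pull the common 11 out of every term: 11·11r - 5·11u = 11(11r - 5u).
11r - 5u is an integer, which exhibits the divisibility.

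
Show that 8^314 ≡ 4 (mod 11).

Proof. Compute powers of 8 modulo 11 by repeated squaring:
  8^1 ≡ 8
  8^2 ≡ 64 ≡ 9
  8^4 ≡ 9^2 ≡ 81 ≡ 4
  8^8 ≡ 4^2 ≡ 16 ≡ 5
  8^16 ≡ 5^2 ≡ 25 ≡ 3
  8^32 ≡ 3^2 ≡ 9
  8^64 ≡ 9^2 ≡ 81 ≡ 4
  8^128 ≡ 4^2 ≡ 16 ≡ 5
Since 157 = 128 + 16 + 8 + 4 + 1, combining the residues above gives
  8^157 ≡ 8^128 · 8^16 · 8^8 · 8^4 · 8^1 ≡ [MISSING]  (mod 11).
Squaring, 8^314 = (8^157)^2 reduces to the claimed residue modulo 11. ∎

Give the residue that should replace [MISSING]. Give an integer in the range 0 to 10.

Multiply the listed residues: 5 · 3 · 5 · 4 · 8 = 15 → 75 → 300 → 2400.
Reducing modulo 11: 2400 = 218·11 + 2, so 8^157 ≡ 2.

2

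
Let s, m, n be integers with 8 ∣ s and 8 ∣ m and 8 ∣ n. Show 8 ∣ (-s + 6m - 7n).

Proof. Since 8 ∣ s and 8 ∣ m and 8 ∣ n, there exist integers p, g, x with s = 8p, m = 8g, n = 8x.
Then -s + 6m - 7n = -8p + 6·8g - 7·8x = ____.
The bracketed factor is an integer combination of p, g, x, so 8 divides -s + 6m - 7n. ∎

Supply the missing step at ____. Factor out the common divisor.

Pull the common 8 out of every term: -8p + 6·8g - 7·8x = 8(6g - p - 7x).
6g - p - 7x is an integer, which exhibits the divisibility.

8(6g - p - 7x)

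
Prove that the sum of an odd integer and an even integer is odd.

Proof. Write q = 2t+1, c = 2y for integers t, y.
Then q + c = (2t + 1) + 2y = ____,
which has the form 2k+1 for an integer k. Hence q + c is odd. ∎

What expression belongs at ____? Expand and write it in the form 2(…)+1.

2(t + y) + 1

(2t + 1) + 2y = 2t + 2y + 1
= 2(t + y) + 1.
Since t + y is an integer, the sum is of the form 2k+1 for an integer k.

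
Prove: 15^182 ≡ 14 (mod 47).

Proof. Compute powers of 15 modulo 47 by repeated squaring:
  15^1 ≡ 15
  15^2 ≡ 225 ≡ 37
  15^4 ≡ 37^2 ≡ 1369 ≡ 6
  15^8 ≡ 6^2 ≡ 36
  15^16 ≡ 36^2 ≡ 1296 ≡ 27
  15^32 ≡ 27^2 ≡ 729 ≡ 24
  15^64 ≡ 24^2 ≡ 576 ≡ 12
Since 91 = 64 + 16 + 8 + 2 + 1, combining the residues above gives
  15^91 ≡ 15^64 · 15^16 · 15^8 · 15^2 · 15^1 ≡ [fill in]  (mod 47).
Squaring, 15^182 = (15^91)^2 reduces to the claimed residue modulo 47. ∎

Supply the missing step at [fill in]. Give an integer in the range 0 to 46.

Multiply the listed residues: 12 · 27 · 36 · 37 · 15 = 324 → 11664 → 431568 → 6473520.
Reducing modulo 47: 6473520 = 137734·47 + 22, so 15^91 ≡ 22.

22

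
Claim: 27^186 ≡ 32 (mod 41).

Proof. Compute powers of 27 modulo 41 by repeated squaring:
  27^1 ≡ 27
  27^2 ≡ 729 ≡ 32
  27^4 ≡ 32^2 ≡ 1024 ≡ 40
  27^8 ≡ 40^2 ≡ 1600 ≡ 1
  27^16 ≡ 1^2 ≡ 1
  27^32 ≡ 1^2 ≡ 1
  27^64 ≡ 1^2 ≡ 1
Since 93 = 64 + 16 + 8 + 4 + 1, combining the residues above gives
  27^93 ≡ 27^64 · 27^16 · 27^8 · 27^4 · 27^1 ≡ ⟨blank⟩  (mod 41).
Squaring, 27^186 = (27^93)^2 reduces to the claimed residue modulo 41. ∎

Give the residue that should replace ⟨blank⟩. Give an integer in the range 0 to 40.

14

Multiply the listed residues: 1 · 1 · 1 · 40 · 27 = 1 → 1 → 40 → 1080.
Reducing modulo 41: 1080 = 26·41 + 14, so 27^93 ≡ 14.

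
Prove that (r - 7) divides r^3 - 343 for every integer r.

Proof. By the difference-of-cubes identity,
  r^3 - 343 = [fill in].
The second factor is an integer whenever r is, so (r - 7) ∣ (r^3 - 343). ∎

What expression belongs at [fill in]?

(r - 7)(r^2 + 7r + 49)

Polynomial division of r^3 - 343 by r - 7 leaves remainder 0 and quotient r^2 + 7r + 49.
Hence r^3 - 343 = (r - 7)(r^2 + 7r + 49).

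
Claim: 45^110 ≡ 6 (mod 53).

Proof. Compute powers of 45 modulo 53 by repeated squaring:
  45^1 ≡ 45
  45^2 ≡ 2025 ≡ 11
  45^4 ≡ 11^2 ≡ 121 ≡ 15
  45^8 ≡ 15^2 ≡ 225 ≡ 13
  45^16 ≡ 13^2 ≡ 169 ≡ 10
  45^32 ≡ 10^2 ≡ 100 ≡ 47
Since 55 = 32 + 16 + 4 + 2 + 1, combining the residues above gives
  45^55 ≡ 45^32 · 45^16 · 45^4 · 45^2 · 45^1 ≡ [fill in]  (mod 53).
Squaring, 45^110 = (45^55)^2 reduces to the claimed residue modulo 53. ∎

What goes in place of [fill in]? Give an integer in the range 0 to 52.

45^32 · 45^16 · 45^4 · 45^2 · 45^1 ≡ 47 · 10 · 15 · 11 · 45 = 3489750.
3489750 mod 53 = 18, so 45^55 ≡ 18 (mod 53).

18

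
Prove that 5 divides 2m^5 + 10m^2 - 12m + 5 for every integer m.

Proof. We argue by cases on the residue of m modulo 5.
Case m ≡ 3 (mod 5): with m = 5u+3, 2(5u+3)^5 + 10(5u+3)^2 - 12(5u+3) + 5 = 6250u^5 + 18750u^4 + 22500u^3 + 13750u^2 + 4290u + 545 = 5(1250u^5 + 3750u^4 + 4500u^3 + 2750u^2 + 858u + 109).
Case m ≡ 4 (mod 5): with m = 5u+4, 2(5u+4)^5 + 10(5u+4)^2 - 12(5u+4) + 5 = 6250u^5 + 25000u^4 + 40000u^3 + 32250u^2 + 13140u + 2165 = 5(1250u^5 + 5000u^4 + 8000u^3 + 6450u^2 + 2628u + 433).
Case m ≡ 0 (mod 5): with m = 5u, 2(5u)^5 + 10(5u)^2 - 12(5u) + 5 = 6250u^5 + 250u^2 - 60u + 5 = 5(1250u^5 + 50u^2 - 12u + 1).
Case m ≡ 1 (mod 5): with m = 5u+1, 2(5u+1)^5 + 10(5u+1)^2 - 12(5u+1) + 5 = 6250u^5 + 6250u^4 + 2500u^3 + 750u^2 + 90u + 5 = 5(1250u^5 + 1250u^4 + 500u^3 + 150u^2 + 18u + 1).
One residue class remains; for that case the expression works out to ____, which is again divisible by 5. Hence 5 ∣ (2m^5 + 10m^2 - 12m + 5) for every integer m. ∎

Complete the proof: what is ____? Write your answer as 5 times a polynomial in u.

Only m ≡ 2 (mod 5) is unaccounted for. Put m = 5u+2:
2(5u+2)^5 + 10(5u+2)^2 - 12(5u+2) + 5 expands to 6250u^5 + 12500u^4 + 10000u^3 + 4250u^2 + 940u + 85,
and factoring out 5 leaves 5(1250u^5 + 2500u^4 + 2000u^3 + 850u^2 + 188u + 17).

5(1250u^5 + 2500u^4 + 2000u^3 + 850u^2 + 188u + 17)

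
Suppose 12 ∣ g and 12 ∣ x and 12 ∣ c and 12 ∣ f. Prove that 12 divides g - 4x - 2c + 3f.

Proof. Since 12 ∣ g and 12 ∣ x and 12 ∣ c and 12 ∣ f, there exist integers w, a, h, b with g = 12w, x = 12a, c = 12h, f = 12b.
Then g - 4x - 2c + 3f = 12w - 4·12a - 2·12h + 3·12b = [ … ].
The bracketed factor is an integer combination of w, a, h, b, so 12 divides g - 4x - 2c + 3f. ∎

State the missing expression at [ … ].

12(-4a + 3b - 2h + w)

Pull the common 12 out of every term: 12w - 4·12a - 2·12h + 3·12b = 12(-4a + 3b - 2h + w).
-4a + 3b - 2h + w is an integer, which exhibits the divisibility.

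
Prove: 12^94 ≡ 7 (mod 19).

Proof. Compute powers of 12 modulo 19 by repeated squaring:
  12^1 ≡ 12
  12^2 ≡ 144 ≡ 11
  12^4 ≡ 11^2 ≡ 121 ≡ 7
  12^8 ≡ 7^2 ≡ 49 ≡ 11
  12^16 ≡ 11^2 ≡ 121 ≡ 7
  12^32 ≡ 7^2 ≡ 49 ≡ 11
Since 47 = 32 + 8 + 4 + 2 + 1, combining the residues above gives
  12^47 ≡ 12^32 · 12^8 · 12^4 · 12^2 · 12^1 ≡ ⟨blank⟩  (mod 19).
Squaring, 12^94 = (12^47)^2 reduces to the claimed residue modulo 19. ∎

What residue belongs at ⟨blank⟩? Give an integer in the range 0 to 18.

8

12^32 · 12^8 · 12^4 · 12^2 · 12^1 ≡ 11 · 11 · 7 · 11 · 12 = 111804.
111804 mod 19 = 8, so 12^47 ≡ 8 (mod 19).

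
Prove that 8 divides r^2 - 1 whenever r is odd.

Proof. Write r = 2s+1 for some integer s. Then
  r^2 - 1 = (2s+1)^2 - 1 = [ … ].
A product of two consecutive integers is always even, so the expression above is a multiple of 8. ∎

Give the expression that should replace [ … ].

4s(s + 1)

(2s+1)^2 - 1 = 4s^2 + 4s + 1 - 1 = 4s^2 + 4s = 4s(s+1).
Since s and s+1 are consecutive, s(s+1) is even, and 4·(even) is a multiple of 8.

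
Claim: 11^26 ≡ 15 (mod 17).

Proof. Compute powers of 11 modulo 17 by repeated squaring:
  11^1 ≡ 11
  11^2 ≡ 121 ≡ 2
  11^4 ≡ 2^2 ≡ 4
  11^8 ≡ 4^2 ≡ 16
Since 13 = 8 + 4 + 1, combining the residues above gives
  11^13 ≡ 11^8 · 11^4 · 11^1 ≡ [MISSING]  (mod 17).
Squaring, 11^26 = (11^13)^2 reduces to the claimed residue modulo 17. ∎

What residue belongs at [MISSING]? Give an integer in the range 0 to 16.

7

Multiply the listed residues: 16 · 4 · 11 = 64 → 704.
Reducing modulo 17: 704 = 41·17 + 7, so 11^13 ≡ 7.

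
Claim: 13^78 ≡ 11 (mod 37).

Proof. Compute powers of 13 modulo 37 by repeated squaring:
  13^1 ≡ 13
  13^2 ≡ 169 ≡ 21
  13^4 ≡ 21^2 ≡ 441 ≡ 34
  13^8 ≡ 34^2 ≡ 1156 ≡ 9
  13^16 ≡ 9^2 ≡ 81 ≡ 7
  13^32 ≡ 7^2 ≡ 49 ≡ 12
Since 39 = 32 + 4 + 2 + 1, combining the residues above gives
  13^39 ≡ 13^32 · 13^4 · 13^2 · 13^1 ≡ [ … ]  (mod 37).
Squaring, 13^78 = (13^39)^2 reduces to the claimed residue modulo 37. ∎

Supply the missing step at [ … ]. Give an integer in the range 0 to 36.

14

Multiply the listed residues: 12 · 34 · 21 · 13 = 408 → 8568 → 111384.
Reducing modulo 37: 111384 = 3010·37 + 14, so 13^39 ≡ 14.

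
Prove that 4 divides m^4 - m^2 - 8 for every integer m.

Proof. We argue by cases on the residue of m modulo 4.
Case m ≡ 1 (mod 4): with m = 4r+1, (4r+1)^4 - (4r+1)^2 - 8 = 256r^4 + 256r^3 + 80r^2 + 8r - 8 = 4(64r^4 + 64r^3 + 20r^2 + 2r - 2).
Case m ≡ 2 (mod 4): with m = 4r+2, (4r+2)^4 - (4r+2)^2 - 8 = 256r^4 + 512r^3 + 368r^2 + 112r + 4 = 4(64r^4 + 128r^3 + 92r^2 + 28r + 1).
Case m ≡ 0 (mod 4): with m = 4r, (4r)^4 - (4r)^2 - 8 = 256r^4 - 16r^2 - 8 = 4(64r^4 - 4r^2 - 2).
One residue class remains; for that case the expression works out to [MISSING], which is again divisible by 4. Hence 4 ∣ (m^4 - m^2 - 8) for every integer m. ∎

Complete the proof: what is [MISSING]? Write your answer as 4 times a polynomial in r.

The residues treated are {1, 2, 0}, so the missing case is m ≡ 3 (mod 4); write m = 4r+3.
Then (4r+3)^4 - (4r+3)^2 - 8 = 256r^4 + 768r^3 + 848r^2 + 408r + 64 = 4(64r^4 + 192r^3 + 212r^2 + 102r + 16).

4(64r^4 + 192r^3 + 212r^2 + 102r + 16)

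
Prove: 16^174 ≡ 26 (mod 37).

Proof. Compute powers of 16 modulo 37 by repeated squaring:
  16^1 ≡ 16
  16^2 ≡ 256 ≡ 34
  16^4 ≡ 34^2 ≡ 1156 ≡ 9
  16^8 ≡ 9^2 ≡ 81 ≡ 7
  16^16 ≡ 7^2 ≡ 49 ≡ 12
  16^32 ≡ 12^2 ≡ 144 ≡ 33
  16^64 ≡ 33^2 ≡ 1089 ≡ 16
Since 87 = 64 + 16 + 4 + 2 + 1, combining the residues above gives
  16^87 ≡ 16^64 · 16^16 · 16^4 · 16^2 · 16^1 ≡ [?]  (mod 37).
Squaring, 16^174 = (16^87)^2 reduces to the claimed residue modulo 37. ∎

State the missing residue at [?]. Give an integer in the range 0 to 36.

10

Multiply the listed residues: 16 · 12 · 9 · 34 · 16 = 192 → 1728 → 58752 → 940032.
Reducing modulo 37: 940032 = 25406·37 + 10, so 16^87 ≡ 10.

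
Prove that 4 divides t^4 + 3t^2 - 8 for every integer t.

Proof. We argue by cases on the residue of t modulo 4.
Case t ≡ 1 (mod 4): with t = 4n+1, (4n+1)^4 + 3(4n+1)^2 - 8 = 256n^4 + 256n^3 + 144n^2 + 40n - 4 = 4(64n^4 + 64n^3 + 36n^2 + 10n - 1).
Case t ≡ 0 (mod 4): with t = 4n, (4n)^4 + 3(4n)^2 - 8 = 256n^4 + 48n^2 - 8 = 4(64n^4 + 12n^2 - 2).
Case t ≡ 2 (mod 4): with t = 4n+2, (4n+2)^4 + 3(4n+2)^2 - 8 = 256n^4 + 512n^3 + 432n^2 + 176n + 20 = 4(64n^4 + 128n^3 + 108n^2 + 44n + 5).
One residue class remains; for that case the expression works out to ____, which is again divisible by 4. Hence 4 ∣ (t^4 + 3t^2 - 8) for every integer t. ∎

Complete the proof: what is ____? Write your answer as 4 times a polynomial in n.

Only t ≡ 3 (mod 4) is unaccounted for. Put t = 4n+3:
(4n+3)^4 + 3(4n+3)^2 - 8 expands to 256n^4 + 768n^3 + 912n^2 + 504n + 100,
and factoring out 4 leaves 4(64n^4 + 192n^3 + 228n^2 + 126n + 25).

4(64n^4 + 192n^3 + 228n^2 + 126n + 25)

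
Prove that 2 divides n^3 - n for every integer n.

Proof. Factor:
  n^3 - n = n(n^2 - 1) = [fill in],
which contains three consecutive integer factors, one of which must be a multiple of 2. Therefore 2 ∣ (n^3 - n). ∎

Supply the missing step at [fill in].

(n - 1)n(n + 1)

n(n^2 - 1) = n(n - 1)(n + 1) = (n - 1)n(n + 1).
These three factors are consecutive integers, so their product is divisible by 2.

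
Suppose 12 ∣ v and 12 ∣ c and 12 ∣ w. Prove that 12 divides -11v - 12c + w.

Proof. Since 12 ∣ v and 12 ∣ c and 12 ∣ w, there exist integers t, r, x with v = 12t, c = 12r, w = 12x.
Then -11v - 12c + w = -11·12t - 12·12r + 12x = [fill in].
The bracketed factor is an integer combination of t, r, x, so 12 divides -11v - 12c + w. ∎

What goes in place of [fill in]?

Each term has a factor of 12: -11·12t - 12·12r + 12x = 12·(-12r - 11t + x).
Since -12r - 11t + x is an integer, 12 ∣ (-11v - 12c + w).

12(-12r - 11t + x)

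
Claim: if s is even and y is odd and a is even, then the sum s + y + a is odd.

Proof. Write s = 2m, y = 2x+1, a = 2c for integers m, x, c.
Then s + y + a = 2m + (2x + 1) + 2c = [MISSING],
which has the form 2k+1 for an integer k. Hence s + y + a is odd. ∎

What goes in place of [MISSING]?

2(c + m + x) + 1

2m + (2x + 1) + 2c = 2c + 2m + 2x + 1
= 2(c + m + x) + 1.
Since c + m + x is an integer, the sum is of the form 2k+1 for an integer k.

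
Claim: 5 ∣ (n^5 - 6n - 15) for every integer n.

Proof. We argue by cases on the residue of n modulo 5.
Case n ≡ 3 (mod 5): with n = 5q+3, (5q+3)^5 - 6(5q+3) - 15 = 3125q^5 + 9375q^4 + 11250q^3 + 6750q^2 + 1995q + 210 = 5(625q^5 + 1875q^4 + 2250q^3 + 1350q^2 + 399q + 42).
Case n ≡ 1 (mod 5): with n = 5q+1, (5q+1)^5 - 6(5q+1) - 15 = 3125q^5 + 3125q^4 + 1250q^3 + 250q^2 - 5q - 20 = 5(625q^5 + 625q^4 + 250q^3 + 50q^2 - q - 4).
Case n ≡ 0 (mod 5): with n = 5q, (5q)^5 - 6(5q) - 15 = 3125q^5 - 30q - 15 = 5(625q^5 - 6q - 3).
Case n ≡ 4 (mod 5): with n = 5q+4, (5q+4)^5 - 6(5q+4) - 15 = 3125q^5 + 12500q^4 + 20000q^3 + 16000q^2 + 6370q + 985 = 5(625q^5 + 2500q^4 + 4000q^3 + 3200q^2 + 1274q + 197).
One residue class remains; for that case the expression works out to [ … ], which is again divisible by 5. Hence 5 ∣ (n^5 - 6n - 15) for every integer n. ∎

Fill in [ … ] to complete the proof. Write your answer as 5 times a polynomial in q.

The residues treated are {3, 1, 0, 4}, so the missing case is n ≡ 2 (mod 5); write n = 5q+2.
Then (5q+2)^5 - 6(5q+2) - 15 = 3125q^5 + 6250q^4 + 5000q^3 + 2000q^2 + 370q + 5 = 5(625q^5 + 1250q^4 + 1000q^3 + 400q^2 + 74q + 1).

5(625q^5 + 1250q^4 + 1000q^3 + 400q^2 + 74q + 1)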